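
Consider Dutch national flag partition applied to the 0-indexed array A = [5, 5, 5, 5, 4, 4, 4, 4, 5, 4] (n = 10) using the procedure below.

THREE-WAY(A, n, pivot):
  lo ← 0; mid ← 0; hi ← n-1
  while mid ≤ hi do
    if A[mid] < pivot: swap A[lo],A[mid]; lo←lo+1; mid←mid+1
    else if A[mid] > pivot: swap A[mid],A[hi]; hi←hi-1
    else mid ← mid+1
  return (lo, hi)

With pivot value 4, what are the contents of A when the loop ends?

lo=0 mid=0 hi=9
5>4: swap(0,9), hi=8 ⇒ [4, 5, 5, 5, 4, 4, 4, 4, 5, 5]
4=4: mid=1
5>4: swap(1,8), hi=7 ⇒ [4, 5, 5, 5, 4, 4, 4, 4, 5, 5]
5>4: swap(1,7), hi=6 ⇒ [4, 4, 5, 5, 4, 4, 4, 5, 5, 5]
4=4: mid=2
5>4: swap(2,6), hi=5 ⇒ [4, 4, 4, 5, 4, 4, 5, 5, 5, 5]
4=4: mid=3
5>4: swap(3,5), hi=4 ⇒ [4, 4, 4, 4, 4, 5, 5, 5, 5, 5]
4=4: mid=4
4=4: mid=5
done. lo=0 hi=4; A=[4, 4, 4, 4, 4, 5, 5, 5, 5, 5]

[4, 4, 4, 4, 4, 5, 5, 5, 5, 5]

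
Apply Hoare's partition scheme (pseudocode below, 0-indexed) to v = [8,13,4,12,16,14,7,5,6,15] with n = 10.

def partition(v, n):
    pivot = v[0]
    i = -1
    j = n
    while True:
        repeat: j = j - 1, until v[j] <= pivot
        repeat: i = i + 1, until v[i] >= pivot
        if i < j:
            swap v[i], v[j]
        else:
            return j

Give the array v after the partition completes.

[6,5,4,7,16,14,12,13,8,15]

pivot = v[0] = 8; i = -1, j = 10
j→8 (v[8]=6≤8), i→0 (v[0]=8≥8); i<j, swap → [6,13,4,12,16,14,7,5,8,15]
j→7 (v[7]=5≤8), i→1 (v[1]=13≥8); i<j, swap → [6,5,4,12,16,14,7,13,8,15]
j→6 (v[6]=7≤8), i→3 (v[3]=12≥8); i<j, swap → [6,5,4,7,16,14,12,13,8,15]
j→3, i→4; i≥j, return j=3. v = [6,5,4,7,16,14,12,13,8,15]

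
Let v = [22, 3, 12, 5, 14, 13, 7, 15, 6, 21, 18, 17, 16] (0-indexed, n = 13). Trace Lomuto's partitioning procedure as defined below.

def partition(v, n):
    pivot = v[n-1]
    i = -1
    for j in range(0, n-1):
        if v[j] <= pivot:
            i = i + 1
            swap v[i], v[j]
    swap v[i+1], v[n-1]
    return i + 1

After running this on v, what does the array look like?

[3, 12, 5, 14, 13, 7, 15, 6, 16, 21, 18, 17, 22]

pivot = v[12] = 16; i = -1
j=0: v[0]=22 > 16 → no swap
j=1: v[1]=3 ≤ 16 → i=0, swap v[0],v[1] → [3, 22, 12, 5, 14, 13, 7, 15, 6, 21, 18, 17, 16]
j=2: v[2]=12 ≤ 16 → i=1, swap v[1],v[2] → [3, 12, 22, 5, 14, 13, 7, 15, 6, 21, 18, 17, 16]
j=3: v[3]=5 ≤ 16 → i=2, swap v[2],v[3] → [3, 12, 5, 22, 14, 13, 7, 15, 6, 21, 18, 17, 16]
j=4: v[4]=14 ≤ 16 → i=3, swap v[3],v[4] → [3, 12, 5, 14, 22, 13, 7, 15, 6, 21, 18, 17, 16]
j=5: v[5]=13 ≤ 16 → i=4, swap v[4],v[5] → [3, 12, 5, 14, 13, 22, 7, 15, 6, 21, 18, 17, 16]
j=6: v[6]=7 ≤ 16 → i=5, swap v[5],v[6] → [3, 12, 5, 14, 13, 7, 22, 15, 6, 21, 18, 17, 16]
j=7: v[7]=15 ≤ 16 → i=6, swap v[6],v[7] → [3, 12, 5, 14, 13, 7, 15, 22, 6, 21, 18, 17, 16]
j=8: v[8]=6 ≤ 16 → i=7, swap v[7],v[8] → [3, 12, 5, 14, 13, 7, 15, 6, 22, 21, 18, 17, 16]
j=9: v[9]=21 > 16 → no swap
j=10: v[10]=18 > 16 → no swap
j=11: v[11]=17 > 16 → no swap
final swap v[8],v[12] → [3, 12, 5, 14, 13, 7, 15, 6, 16, 21, 18, 17, 22]; return 8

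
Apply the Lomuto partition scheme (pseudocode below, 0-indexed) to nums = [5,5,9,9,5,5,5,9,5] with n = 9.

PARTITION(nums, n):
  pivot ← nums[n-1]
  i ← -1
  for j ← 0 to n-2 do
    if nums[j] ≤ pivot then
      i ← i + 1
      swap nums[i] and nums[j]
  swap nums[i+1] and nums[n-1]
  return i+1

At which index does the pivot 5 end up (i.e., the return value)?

pivot=5, i=-1
j=0: 5≤5, i=0, swap(0,0) ⇒ [5,5,9,9,5,5,5,9,5]
j=1: 5≤5, i=1, swap(1,1) ⇒ [5,5,9,9,5,5,5,9,5]
j=2: 9>5, skip
j=3: 9>5, skip
j=4: 5≤5, i=2, swap(2,4) ⇒ [5,5,5,9,9,5,5,9,5]
j=5: 5≤5, i=3, swap(3,5) ⇒ [5,5,5,5,9,9,5,9,5]
j=6: 5≤5, i=4, swap(4,6) ⇒ [5,5,5,5,5,9,9,9,5]
j=7: 9>5, skip
swap(5,8) ⇒ [5,5,5,5,5,5,9,9,9]; return 5

5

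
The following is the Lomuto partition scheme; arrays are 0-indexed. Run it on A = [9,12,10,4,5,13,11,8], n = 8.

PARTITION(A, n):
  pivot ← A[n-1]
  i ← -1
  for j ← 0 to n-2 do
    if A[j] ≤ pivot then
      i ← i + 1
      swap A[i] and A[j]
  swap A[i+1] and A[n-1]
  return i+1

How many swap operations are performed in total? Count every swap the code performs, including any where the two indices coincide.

3

pivot = A[7] = 8; i = -1
j=0: A[0]=9 > 8 → no swap
j=1: A[1]=12 > 8 → no swap
j=2: A[2]=10 > 8 → no swap
j=3: A[3]=4 ≤ 8 → i=0, swap A[0],A[3] → [4,12,10,9,5,13,11,8]
j=4: A[4]=5 ≤ 8 → i=1, swap A[1],A[4] → [4,5,10,9,12,13,11,8]
j=5: A[5]=13 > 8 → no swap
j=6: A[6]=11 > 8 → no swap
final swap A[2],A[7] → [4,5,8,9,12,13,11,10]; return 2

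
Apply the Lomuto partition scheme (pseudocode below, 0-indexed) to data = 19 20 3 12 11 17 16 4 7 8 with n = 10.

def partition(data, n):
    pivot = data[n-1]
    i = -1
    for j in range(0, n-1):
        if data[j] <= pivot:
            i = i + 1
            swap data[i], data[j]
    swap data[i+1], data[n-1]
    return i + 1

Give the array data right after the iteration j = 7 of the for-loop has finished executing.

3 4 19 12 11 17 16 20 7 8

pivot=8, i=-1
j=0: 19>8, skip
j=1: 20>8, skip
j=2: 3≤8, i=0, swap(0,2) ⇒ 3 20 19 12 11 17 16 4 7 8
j=3: 12>8, skip
j=4: 11>8, skip
j=5: 17>8, skip
j=6: 16>8, skip
j=7: 4≤8, i=1, swap(1,7) ⇒ 3 4 19 12 11 17 16 20 7 8
(after j=7) data = 3 4 19 12 11 17 16 20 7 8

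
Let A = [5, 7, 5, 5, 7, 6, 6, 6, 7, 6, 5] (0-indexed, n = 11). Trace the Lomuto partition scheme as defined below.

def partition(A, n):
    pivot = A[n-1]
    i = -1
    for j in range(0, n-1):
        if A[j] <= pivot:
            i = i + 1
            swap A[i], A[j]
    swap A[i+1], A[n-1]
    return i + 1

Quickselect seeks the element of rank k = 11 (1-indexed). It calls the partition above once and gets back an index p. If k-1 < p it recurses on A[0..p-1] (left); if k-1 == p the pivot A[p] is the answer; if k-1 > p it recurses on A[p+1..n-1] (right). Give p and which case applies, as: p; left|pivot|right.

3; right

pivot = A[10] = 5; i = -1
j=0: A[0]=5 ≤ 5 → i=0, swap A[0],A[0] (no change) → [5, 7, 5, 5, 7, 6, 6, 6, 7, 6, 5]
j=1: A[1]=7 > 5 → no swap
j=2: A[2]=5 ≤ 5 → i=1, swap A[1],A[2] → [5, 5, 7, 5, 7, 6, 6, 6, 7, 6, 5]
j=3: A[3]=5 ≤ 5 → i=2, swap A[2],A[3] → [5, 5, 5, 7, 7, 6, 6, 6, 7, 6, 5]
j=4: A[4]=7 > 5 → no swap
j=5: A[5]=6 > 5 → no swap
j=6: A[6]=6 > 5 → no swap
j=7: A[7]=6 > 5 → no swap
j=8: A[8]=7 > 5 → no swap
j=9: A[9]=6 > 5 → no swap
final swap A[3],A[10] → [5, 5, 5, 5, 7, 6, 6, 6, 7, 6, 7]; return 3
p = 3; k-1 = 10 > 3 ⇒ right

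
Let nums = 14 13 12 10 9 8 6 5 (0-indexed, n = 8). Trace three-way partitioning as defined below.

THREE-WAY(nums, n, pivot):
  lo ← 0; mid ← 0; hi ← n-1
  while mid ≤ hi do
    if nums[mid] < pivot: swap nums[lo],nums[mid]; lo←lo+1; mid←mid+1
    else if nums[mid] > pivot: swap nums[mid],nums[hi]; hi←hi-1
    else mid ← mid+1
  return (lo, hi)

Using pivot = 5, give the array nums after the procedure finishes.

5 12 10 9 8 6 13 14

pivot = 5; lo=0, mid=0, hi=7
nums[mid]=14>5: swap nums[0],nums[7]; hi=6 → 5 13 12 10 9 8 6 14
nums[mid]=5=5: mid=1
nums[mid]=13>5: swap nums[1],nums[6]; hi=5 → 5 6 12 10 9 8 13 14
nums[mid]=6>5: swap nums[1],nums[5]; hi=4 → 5 8 12 10 9 6 13 14
nums[mid]=8>5: swap nums[1],nums[4]; hi=3 → 5 9 12 10 8 6 13 14
nums[mid]=9>5: swap nums[1],nums[3]; hi=2 → 5 10 12 9 8 6 13 14
nums[mid]=10>5: swap nums[1],nums[2]; hi=1 → 5 12 10 9 8 6 13 14
nums[mid]=12>5: swap nums[1],nums[1]; hi=0 → 5 12 10 9 8 6 13 14
end: lo=0, hi=0; nums = 5 12 10 9 8 6 13 14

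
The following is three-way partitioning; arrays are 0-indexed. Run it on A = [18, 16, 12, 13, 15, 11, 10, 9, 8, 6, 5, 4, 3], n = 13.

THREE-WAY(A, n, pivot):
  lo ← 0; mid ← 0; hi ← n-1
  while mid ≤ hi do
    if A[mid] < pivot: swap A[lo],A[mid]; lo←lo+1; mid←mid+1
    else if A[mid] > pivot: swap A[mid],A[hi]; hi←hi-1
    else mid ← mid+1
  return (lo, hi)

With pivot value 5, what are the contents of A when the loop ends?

lo=0 mid=0 hi=12
18>5: swap(0,12), hi=11 ⇒ [3, 16, 12, 13, 15, 11, 10, 9, 8, 6, 5, 4, 18]
3<5: swap(0,0), lo=1 mid=1 ⇒ [3, 16, 12, 13, 15, 11, 10, 9, 8, 6, 5, 4, 18]
16>5: swap(1,11), hi=10 ⇒ [3, 4, 12, 13, 15, 11, 10, 9, 8, 6, 5, 16, 18]
4<5: swap(1,1), lo=2 mid=2 ⇒ [3, 4, 12, 13, 15, 11, 10, 9, 8, 6, 5, 16, 18]
12>5: swap(2,10), hi=9 ⇒ [3, 4, 5, 13, 15, 11, 10, 9, 8, 6, 12, 16, 18]
5=5: mid=3
13>5: swap(3,9), hi=8 ⇒ [3, 4, 5, 6, 15, 11, 10, 9, 8, 13, 12, 16, 18]
6>5: swap(3,8), hi=7 ⇒ [3, 4, 5, 8, 15, 11, 10, 9, 6, 13, 12, 16, 18]
8>5: swap(3,7), hi=6 ⇒ [3, 4, 5, 9, 15, 11, 10, 8, 6, 13, 12, 16, 18]
9>5: swap(3,6), hi=5 ⇒ [3, 4, 5, 10, 15, 11, 9, 8, 6, 13, 12, 16, 18]
10>5: swap(3,5), hi=4 ⇒ [3, 4, 5, 11, 15, 10, 9, 8, 6, 13, 12, 16, 18]
11>5: swap(3,4), hi=3 ⇒ [3, 4, 5, 15, 11, 10, 9, 8, 6, 13, 12, 16, 18]
15>5: swap(3,3), hi=2 ⇒ [3, 4, 5, 15, 11, 10, 9, 8, 6, 13, 12, 16, 18]
done. lo=2 hi=2; A=[3, 4, 5, 15, 11, 10, 9, 8, 6, 13, 12, 16, 18]

[3, 4, 5, 15, 11, 10, 9, 8, 6, 13, 12, 16, 18]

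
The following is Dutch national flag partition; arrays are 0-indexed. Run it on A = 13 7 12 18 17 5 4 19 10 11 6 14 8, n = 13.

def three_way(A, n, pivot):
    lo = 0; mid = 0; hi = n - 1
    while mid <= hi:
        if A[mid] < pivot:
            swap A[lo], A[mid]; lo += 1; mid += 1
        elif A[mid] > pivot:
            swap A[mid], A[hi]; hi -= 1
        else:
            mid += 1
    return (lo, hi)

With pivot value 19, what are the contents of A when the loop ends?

13 7 12 18 17 5 4 10 11 6 14 8 19

lo=0 mid=0 hi=12
13<19: swap(0,0), lo=1 mid=1 ⇒ 13 7 12 18 17 5 4 19 10 11 6 14 8
7<19: swap(1,1), lo=2 mid=2 ⇒ 13 7 12 18 17 5 4 19 10 11 6 14 8
12<19: swap(2,2), lo=3 mid=3 ⇒ 13 7 12 18 17 5 4 19 10 11 6 14 8
18<19: swap(3,3), lo=4 mid=4 ⇒ 13 7 12 18 17 5 4 19 10 11 6 14 8
17<19: swap(4,4), lo=5 mid=5 ⇒ 13 7 12 18 17 5 4 19 10 11 6 14 8
5<19: swap(5,5), lo=6 mid=6 ⇒ 13 7 12 18 17 5 4 19 10 11 6 14 8
4<19: swap(6,6), lo=7 mid=7 ⇒ 13 7 12 18 17 5 4 19 10 11 6 14 8
19=19: mid=8
10<19: swap(7,8), lo=8 mid=9 ⇒ 13 7 12 18 17 5 4 10 19 11 6 14 8
11<19: swap(8,9), lo=9 mid=10 ⇒ 13 7 12 18 17 5 4 10 11 19 6 14 8
6<19: swap(9,10), lo=10 mid=11 ⇒ 13 7 12 18 17 5 4 10 11 6 19 14 8
14<19: swap(10,11), lo=11 mid=12 ⇒ 13 7 12 18 17 5 4 10 11 6 14 19 8
8<19: swap(11,12), lo=12 mid=13 ⇒ 13 7 12 18 17 5 4 10 11 6 14 8 19
done. lo=12 hi=12; A=13 7 12 18 17 5 4 10 11 6 14 8 19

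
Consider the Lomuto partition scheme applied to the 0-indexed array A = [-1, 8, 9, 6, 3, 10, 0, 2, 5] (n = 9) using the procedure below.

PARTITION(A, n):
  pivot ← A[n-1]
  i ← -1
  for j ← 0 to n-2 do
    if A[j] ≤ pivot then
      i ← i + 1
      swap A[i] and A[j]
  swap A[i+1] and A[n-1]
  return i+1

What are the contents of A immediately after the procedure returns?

[-1, 3, 0, 2, 5, 10, 9, 6, 8]

pivot = A[8] = 5; i = -1
j=0: A[0]=-1 ≤ 5 → i=0, swap A[0],A[0] (no change) → [-1, 8, 9, 6, 3, 10, 0, 2, 5]
j=1: A[1]=8 > 5 → no swap
j=2: A[2]=9 > 5 → no swap
j=3: A[3]=6 > 5 → no swap
j=4: A[4]=3 ≤ 5 → i=1, swap A[1],A[4] → [-1, 3, 9, 6, 8, 10, 0, 2, 5]
j=5: A[5]=10 > 5 → no swap
j=6: A[6]=0 ≤ 5 → i=2, swap A[2],A[6] → [-1, 3, 0, 6, 8, 10, 9, 2, 5]
j=7: A[7]=2 ≤ 5 → i=3, swap A[3],A[7] → [-1, 3, 0, 2, 8, 10, 9, 6, 5]
final swap A[4],A[8] → [-1, 3, 0, 2, 5, 10, 9, 6, 8]; return 4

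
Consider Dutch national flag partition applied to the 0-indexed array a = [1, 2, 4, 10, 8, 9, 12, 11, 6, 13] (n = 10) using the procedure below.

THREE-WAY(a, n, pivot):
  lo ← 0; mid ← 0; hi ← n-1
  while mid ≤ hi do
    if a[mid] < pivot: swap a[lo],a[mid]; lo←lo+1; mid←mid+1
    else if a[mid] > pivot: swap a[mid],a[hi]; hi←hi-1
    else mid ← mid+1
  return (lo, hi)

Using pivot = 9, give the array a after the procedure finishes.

lo=0 mid=0 hi=9
1<9: swap(0,0), lo=1 mid=1 ⇒ [1, 2, 4, 10, 8, 9, 12, 11, 6, 13]
2<9: swap(1,1), lo=2 mid=2 ⇒ [1, 2, 4, 10, 8, 9, 12, 11, 6, 13]
4<9: swap(2,2), lo=3 mid=3 ⇒ [1, 2, 4, 10, 8, 9, 12, 11, 6, 13]
10>9: swap(3,9), hi=8 ⇒ [1, 2, 4, 13, 8, 9, 12, 11, 6, 10]
13>9: swap(3,8), hi=7 ⇒ [1, 2, 4, 6, 8, 9, 12, 11, 13, 10]
6<9: swap(3,3), lo=4 mid=4 ⇒ [1, 2, 4, 6, 8, 9, 12, 11, 13, 10]
8<9: swap(4,4), lo=5 mid=5 ⇒ [1, 2, 4, 6, 8, 9, 12, 11, 13, 10]
9=9: mid=6
12>9: swap(6,7), hi=6 ⇒ [1, 2, 4, 6, 8, 9, 11, 12, 13, 10]
11>9: swap(6,6), hi=5 ⇒ [1, 2, 4, 6, 8, 9, 11, 12, 13, 10]
done. lo=5 hi=5; a=[1, 2, 4, 6, 8, 9, 11, 12, 13, 10]

[1, 2, 4, 6, 8, 9, 11, 12, 13, 10]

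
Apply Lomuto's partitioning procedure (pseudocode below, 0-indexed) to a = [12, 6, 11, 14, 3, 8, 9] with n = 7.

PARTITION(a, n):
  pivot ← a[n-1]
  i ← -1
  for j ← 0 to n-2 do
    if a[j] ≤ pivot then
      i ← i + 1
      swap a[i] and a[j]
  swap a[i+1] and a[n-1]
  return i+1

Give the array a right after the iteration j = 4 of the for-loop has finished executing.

pivot = a[6] = 9; i = -1
j=0: a[0]=12 > 9 → no swap
j=1: a[1]=6 ≤ 9 → i=0, swap a[0],a[1] → [6, 12, 11, 14, 3, 8, 9]
j=2: a[2]=11 > 9 → no swap
j=3: a[3]=14 > 9 → no swap
j=4: a[4]=3 ≤ 9 → i=1, swap a[1],a[4] → [6, 3, 11, 14, 12, 8, 9]
(after j=4) a = [6, 3, 11, 14, 12, 8, 9]

[6, 3, 11, 14, 12, 8, 9]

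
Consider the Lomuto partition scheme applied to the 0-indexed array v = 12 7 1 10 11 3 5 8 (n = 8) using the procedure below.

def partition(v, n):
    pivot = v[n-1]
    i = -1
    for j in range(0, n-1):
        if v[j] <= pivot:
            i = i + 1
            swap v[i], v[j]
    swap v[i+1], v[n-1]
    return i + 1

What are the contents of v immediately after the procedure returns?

pivot = v[7] = 8; i = -1
j=0: v[0]=12 > 8 → no swap
j=1: v[1]=7 ≤ 8 → i=0, swap v[0],v[1] → 7 12 1 10 11 3 5 8
j=2: v[2]=1 ≤ 8 → i=1, swap v[1],v[2] → 7 1 12 10 11 3 5 8
j=3: v[3]=10 > 8 → no swap
j=4: v[4]=11 > 8 → no swap
j=5: v[5]=3 ≤ 8 → i=2, swap v[2],v[5] → 7 1 3 10 11 12 5 8
j=6: v[6]=5 ≤ 8 → i=3, swap v[3],v[6] → 7 1 3 5 11 12 10 8
final swap v[4],v[7] → 7 1 3 5 8 12 10 11; return 4

7 1 3 5 8 12 10 11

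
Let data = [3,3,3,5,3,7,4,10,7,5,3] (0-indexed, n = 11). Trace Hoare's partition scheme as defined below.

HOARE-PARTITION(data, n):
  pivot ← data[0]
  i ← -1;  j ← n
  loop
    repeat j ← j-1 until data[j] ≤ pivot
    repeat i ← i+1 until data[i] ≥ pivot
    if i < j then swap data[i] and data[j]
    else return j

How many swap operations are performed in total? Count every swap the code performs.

pivot = data[0] = 3; i = -1, j = 11
j→10 (data[10]=3≤3), i→0 (data[0]=3≥3); i<j, swap → [3,3,3,5,3,7,4,10,7,5,3]
j→4 (data[4]=3≤3), i→1 (data[1]=3≥3); i<j, swap → [3,3,3,5,3,7,4,10,7,5,3]
j→2, i→2; i≥j, return j=2. data = [3,3,3,5,3,7,4,10,7,5,3]

2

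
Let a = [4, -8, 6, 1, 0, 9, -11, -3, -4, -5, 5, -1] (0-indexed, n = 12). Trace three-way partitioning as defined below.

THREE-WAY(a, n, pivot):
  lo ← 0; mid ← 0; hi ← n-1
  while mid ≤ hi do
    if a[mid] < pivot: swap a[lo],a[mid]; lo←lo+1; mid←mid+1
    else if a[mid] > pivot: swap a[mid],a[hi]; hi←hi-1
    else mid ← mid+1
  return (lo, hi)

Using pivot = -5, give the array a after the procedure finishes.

pivot = -5; lo=0, mid=0, hi=11
a[mid]=4>-5: swap a[0],a[11]; hi=10 → [-1, -8, 6, 1, 0, 9, -11, -3, -4, -5, 5, 4]
a[mid]=-1>-5: swap a[0],a[10]; hi=9 → [5, -8, 6, 1, 0, 9, -11, -3, -4, -5, -1, 4]
a[mid]=5>-5: swap a[0],a[9]; hi=8 → [-5, -8, 6, 1, 0, 9, -11, -3, -4, 5, -1, 4]
a[mid]=-5=-5: mid=1
a[mid]=-8<-5: swap a[0],a[1]; lo=1,mid=2 → [-8, -5, 6, 1, 0, 9, -11, -3, -4, 5, -1, 4]
a[mid]=6>-5: swap a[2],a[8]; hi=7 → [-8, -5, -4, 1, 0, 9, -11, -3, 6, 5, -1, 4]
a[mid]=-4>-5: swap a[2],a[7]; hi=6 → [-8, -5, -3, 1, 0, 9, -11, -4, 6, 5, -1, 4]
a[mid]=-3>-5: swap a[2],a[6]; hi=5 → [-8, -5, -11, 1, 0, 9, -3, -4, 6, 5, -1, 4]
a[mid]=-11<-5: swap a[1],a[2]; lo=2,mid=3 → [-8, -11, -5, 1, 0, 9, -3, -4, 6, 5, -1, 4]
a[mid]=1>-5: swap a[3],a[5]; hi=4 → [-8, -11, -5, 9, 0, 1, -3, -4, 6, 5, -1, 4]
a[mid]=9>-5: swap a[3],a[4]; hi=3 → [-8, -11, -5, 0, 9, 1, -3, -4, 6, 5, -1, 4]
a[mid]=0>-5: swap a[3],a[3]; hi=2 → [-8, -11, -5, 0, 9, 1, -3, -4, 6, 5, -1, 4]
end: lo=2, hi=2; a = [-8, -11, -5, 0, 9, 1, -3, -4, 6, 5, -1, 4]

[-8, -11, -5, 0, 9, 1, -3, -4, 6, 5, -1, 4]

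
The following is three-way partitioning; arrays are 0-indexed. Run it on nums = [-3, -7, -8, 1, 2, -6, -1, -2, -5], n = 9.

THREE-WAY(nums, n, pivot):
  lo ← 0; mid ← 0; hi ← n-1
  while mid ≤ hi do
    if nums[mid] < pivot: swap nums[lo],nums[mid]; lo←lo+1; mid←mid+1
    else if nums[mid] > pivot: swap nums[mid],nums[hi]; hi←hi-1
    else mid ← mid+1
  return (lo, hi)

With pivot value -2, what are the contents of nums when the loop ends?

[-3, -7, -8, -5, -6, -2, -1, 2, 1]

pivot = -2; lo=0, mid=0, hi=8
nums[mid]=-3<-2: swap nums[0],nums[0]; lo=1,mid=1 → [-3, -7, -8, 1, 2, -6, -1, -2, -5]
nums[mid]=-7<-2: swap nums[1],nums[1]; lo=2,mid=2 → [-3, -7, -8, 1, 2, -6, -1, -2, -5]
nums[mid]=-8<-2: swap nums[2],nums[2]; lo=3,mid=3 → [-3, -7, -8, 1, 2, -6, -1, -2, -5]
nums[mid]=1>-2: swap nums[3],nums[8]; hi=7 → [-3, -7, -8, -5, 2, -6, -1, -2, 1]
nums[mid]=-5<-2: swap nums[3],nums[3]; lo=4,mid=4 → [-3, -7, -8, -5, 2, -6, -1, -2, 1]
nums[mid]=2>-2: swap nums[4],nums[7]; hi=6 → [-3, -7, -8, -5, -2, -6, -1, 2, 1]
nums[mid]=-2=-2: mid=5
nums[mid]=-6<-2: swap nums[4],nums[5]; lo=5,mid=6 → [-3, -7, -8, -5, -6, -2, -1, 2, 1]
nums[mid]=-1>-2: swap nums[6],nums[6]; hi=5 → [-3, -7, -8, -5, -6, -2, -1, 2, 1]
end: lo=5, hi=5; nums = [-3, -7, -8, -5, -6, -2, -1, 2, 1]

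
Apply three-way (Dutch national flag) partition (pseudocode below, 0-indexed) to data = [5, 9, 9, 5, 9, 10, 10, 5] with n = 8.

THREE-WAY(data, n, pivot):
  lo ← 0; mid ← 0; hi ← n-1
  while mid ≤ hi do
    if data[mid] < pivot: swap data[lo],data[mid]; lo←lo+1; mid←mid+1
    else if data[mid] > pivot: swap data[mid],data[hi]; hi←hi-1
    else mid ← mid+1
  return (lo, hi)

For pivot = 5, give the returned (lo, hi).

(0, 2)

pivot = 5; lo=0, mid=0, hi=7
data[mid]=5=5: mid=1
data[mid]=9>5: swap data[1],data[7]; hi=6 → [5, 5, 9, 5, 9, 10, 10, 9]
data[mid]=5=5: mid=2
data[mid]=9>5: swap data[2],data[6]; hi=5 → [5, 5, 10, 5, 9, 10, 9, 9]
data[mid]=10>5: swap data[2],data[5]; hi=4 → [5, 5, 10, 5, 9, 10, 9, 9]
data[mid]=10>5: swap data[2],data[4]; hi=3 → [5, 5, 9, 5, 10, 10, 9, 9]
data[mid]=9>5: swap data[2],data[3]; hi=2 → [5, 5, 5, 9, 10, 10, 9, 9]
data[mid]=5=5: mid=3
end: lo=0, hi=2; data = [5, 5, 5, 9, 10, 10, 9, 9]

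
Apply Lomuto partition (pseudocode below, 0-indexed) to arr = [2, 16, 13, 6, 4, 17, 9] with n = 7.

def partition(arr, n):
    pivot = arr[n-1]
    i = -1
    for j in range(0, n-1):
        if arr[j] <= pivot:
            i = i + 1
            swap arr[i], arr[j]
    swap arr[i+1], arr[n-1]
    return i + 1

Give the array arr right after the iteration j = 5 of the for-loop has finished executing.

[2, 6, 4, 16, 13, 17, 9]

pivot=9, i=-1
j=0: 2≤9, i=0, swap(0,0) ⇒ [2, 16, 13, 6, 4, 17, 9]
j=1: 16>9, skip
j=2: 13>9, skip
j=3: 6≤9, i=1, swap(1,3) ⇒ [2, 6, 13, 16, 4, 17, 9]
j=4: 4≤9, i=2, swap(2,4) ⇒ [2, 6, 4, 16, 13, 17, 9]
j=5: 17>9, skip
(after j=5) arr = [2, 6, 4, 16, 13, 17, 9]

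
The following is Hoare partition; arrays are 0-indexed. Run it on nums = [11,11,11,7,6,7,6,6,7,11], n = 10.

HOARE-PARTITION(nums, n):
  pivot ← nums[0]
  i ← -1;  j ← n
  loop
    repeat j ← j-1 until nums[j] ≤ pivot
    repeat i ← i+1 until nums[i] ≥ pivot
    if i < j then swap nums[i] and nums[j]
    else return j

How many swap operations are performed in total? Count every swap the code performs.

3

pivot = nums[0] = 11; i = -1, j = 10
j→9 (nums[9]=11≤11), i→0 (nums[0]=11≥11); i<j, swap → [11,11,11,7,6,7,6,6,7,11]
j→8 (nums[8]=7≤11), i→1 (nums[1]=11≥11); i<j, swap → [11,7,11,7,6,7,6,6,11,11]
j→7 (nums[7]=6≤11), i→2 (nums[2]=11≥11); i<j, swap → [11,7,6,7,6,7,6,11,11,11]
j→6, i→7; i≥j, return j=6. nums = [11,7,6,7,6,7,6,11,11,11]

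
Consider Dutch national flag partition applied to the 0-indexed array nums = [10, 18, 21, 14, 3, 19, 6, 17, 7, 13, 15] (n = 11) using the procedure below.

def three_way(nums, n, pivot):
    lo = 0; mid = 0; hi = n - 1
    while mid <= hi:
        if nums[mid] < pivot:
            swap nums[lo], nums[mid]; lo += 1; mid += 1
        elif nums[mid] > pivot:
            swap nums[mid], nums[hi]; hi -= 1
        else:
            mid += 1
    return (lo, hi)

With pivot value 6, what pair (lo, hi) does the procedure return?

(1, 1)

lo=0 mid=0 hi=10
10>6: swap(0,10), hi=9 ⇒ [15, 18, 21, 14, 3, 19, 6, 17, 7, 13, 10]
15>6: swap(0,9), hi=8 ⇒ [13, 18, 21, 14, 3, 19, 6, 17, 7, 15, 10]
13>6: swap(0,8), hi=7 ⇒ [7, 18, 21, 14, 3, 19, 6, 17, 13, 15, 10]
7>6: swap(0,7), hi=6 ⇒ [17, 18, 21, 14, 3, 19, 6, 7, 13, 15, 10]
17>6: swap(0,6), hi=5 ⇒ [6, 18, 21, 14, 3, 19, 17, 7, 13, 15, 10]
6=6: mid=1
18>6: swap(1,5), hi=4 ⇒ [6, 19, 21, 14, 3, 18, 17, 7, 13, 15, 10]
19>6: swap(1,4), hi=3 ⇒ [6, 3, 21, 14, 19, 18, 17, 7, 13, 15, 10]
3<6: swap(0,1), lo=1 mid=2 ⇒ [3, 6, 21, 14, 19, 18, 17, 7, 13, 15, 10]
21>6: swap(2,3), hi=2 ⇒ [3, 6, 14, 21, 19, 18, 17, 7, 13, 15, 10]
14>6: swap(2,2), hi=1 ⇒ [3, 6, 14, 21, 19, 18, 17, 7, 13, 15, 10]
done. lo=1 hi=1; nums=[3, 6, 14, 21, 19, 18, 17, 7, 13, 15, 10]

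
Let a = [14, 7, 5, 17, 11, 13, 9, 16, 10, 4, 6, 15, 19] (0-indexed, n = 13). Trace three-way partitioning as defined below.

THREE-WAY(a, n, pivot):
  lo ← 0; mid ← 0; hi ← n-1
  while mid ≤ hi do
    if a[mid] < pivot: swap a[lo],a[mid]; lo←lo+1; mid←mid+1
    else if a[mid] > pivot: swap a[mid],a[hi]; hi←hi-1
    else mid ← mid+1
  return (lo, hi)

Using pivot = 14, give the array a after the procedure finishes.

[7, 5, 6, 11, 13, 9, 4, 10, 14, 16, 15, 19, 17]

pivot = 14; lo=0, mid=0, hi=12
a[mid]=14=14: mid=1
a[mid]=7<14: swap a[0],a[1]; lo=1,mid=2 → [7, 14, 5, 17, 11, 13, 9, 16, 10, 4, 6, 15, 19]
a[mid]=5<14: swap a[1],a[2]; lo=2,mid=3 → [7, 5, 14, 17, 11, 13, 9, 16, 10, 4, 6, 15, 19]
a[mid]=17>14: swap a[3],a[12]; hi=11 → [7, 5, 14, 19, 11, 13, 9, 16, 10, 4, 6, 15, 17]
a[mid]=19>14: swap a[3],a[11]; hi=10 → [7, 5, 14, 15, 11, 13, 9, 16, 10, 4, 6, 19, 17]
a[mid]=15>14: swap a[3],a[10]; hi=9 → [7, 5, 14, 6, 11, 13, 9, 16, 10, 4, 15, 19, 17]
a[mid]=6<14: swap a[2],a[3]; lo=3,mid=4 → [7, 5, 6, 14, 11, 13, 9, 16, 10, 4, 15, 19, 17]
a[mid]=11<14: swap a[3],a[4]; lo=4,mid=5 → [7, 5, 6, 11, 14, 13, 9, 16, 10, 4, 15, 19, 17]
a[mid]=13<14: swap a[4],a[5]; lo=5,mid=6 → [7, 5, 6, 11, 13, 14, 9, 16, 10, 4, 15, 19, 17]
a[mid]=9<14: swap a[5],a[6]; lo=6,mid=7 → [7, 5, 6, 11, 13, 9, 14, 16, 10, 4, 15, 19, 17]
a[mid]=16>14: swap a[7],a[9]; hi=8 → [7, 5, 6, 11, 13, 9, 14, 4, 10, 16, 15, 19, 17]
a[mid]=4<14: swap a[6],a[7]; lo=7,mid=8 → [7, 5, 6, 11, 13, 9, 4, 14, 10, 16, 15, 19, 17]
a[mid]=10<14: swap a[7],a[8]; lo=8,mid=9 → [7, 5, 6, 11, 13, 9, 4, 10, 14, 16, 15, 19, 17]
end: lo=8, hi=8; a = [7, 5, 6, 11, 13, 9, 4, 10, 14, 16, 15, 19, 17]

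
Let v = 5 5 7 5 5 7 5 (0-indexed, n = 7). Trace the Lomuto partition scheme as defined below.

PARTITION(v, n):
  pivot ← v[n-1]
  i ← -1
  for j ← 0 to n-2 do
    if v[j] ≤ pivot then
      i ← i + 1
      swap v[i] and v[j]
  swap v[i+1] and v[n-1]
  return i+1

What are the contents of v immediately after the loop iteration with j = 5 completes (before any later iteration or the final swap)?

pivot=5, i=-1
j=0: 5≤5, i=0, swap(0,0) ⇒ 5 5 7 5 5 7 5
j=1: 5≤5, i=1, swap(1,1) ⇒ 5 5 7 5 5 7 5
j=2: 7>5, skip
j=3: 5≤5, i=2, swap(2,3) ⇒ 5 5 5 7 5 7 5
j=4: 5≤5, i=3, swap(3,4) ⇒ 5 5 5 5 7 7 5
j=5: 7>5, skip
(after j=5) v = 5 5 5 5 7 7 5

5 5 5 5 7 7 5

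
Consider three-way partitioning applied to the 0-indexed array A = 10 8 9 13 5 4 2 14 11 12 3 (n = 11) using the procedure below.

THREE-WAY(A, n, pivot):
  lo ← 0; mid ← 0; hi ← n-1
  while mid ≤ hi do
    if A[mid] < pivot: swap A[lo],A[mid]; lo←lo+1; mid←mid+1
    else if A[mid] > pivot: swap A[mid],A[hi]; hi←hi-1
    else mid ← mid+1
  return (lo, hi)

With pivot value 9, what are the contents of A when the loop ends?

3 8 2 5 4 9 14 11 12 13 10

pivot = 9; lo=0, mid=0, hi=10
A[mid]=10>9: swap A[0],A[10]; hi=9 → 3 8 9 13 5 4 2 14 11 12 10
A[mid]=3<9: swap A[0],A[0]; lo=1,mid=1 → 3 8 9 13 5 4 2 14 11 12 10
A[mid]=8<9: swap A[1],A[1]; lo=2,mid=2 → 3 8 9 13 5 4 2 14 11 12 10
A[mid]=9=9: mid=3
A[mid]=13>9: swap A[3],A[9]; hi=8 → 3 8 9 12 5 4 2 14 11 13 10
A[mid]=12>9: swap A[3],A[8]; hi=7 → 3 8 9 11 5 4 2 14 12 13 10
A[mid]=11>9: swap A[3],A[7]; hi=6 → 3 8 9 14 5 4 2 11 12 13 10
A[mid]=14>9: swap A[3],A[6]; hi=5 → 3 8 9 2 5 4 14 11 12 13 10
A[mid]=2<9: swap A[2],A[3]; lo=3,mid=4 → 3 8 2 9 5 4 14 11 12 13 10
A[mid]=5<9: swap A[3],A[4]; lo=4,mid=5 → 3 8 2 5 9 4 14 11 12 13 10
A[mid]=4<9: swap A[4],A[5]; lo=5,mid=6 → 3 8 2 5 4 9 14 11 12 13 10
end: lo=5, hi=5; A = 3 8 2 5 4 9 14 11 12 13 10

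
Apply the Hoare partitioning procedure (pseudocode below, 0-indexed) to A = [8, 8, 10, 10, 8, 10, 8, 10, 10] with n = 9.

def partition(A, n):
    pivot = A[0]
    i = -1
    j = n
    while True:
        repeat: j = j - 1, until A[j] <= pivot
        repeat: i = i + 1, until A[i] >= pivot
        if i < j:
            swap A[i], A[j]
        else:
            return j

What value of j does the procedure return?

pivot = A[0] = 8; i = -1, j = 9
j→6 (A[6]=8≤8), i→0 (A[0]=8≥8); i<j, swap → [8, 8, 10, 10, 8, 10, 8, 10, 10]
j→4 (A[4]=8≤8), i→1 (A[1]=8≥8); i<j, swap → [8, 8, 10, 10, 8, 10, 8, 10, 10]
j→1, i→2; i≥j, return j=1. A = [8, 8, 10, 10, 8, 10, 8, 10, 10]

1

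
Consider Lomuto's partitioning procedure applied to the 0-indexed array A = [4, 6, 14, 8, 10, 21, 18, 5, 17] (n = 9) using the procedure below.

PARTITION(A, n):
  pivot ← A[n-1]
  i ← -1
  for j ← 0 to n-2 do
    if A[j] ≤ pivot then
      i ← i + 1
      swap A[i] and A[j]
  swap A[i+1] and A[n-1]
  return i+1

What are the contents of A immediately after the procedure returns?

[4, 6, 14, 8, 10, 5, 17, 21, 18]

pivot = A[8] = 17; i = -1
j=0: A[0]=4 ≤ 17 → i=0, swap A[0],A[0] (no change) → [4, 6, 14, 8, 10, 21, 18, 5, 17]
j=1: A[1]=6 ≤ 17 → i=1, swap A[1],A[1] (no change) → [4, 6, 14, 8, 10, 21, 18, 5, 17]
j=2: A[2]=14 ≤ 17 → i=2, swap A[2],A[2] (no change) → [4, 6, 14, 8, 10, 21, 18, 5, 17]
j=3: A[3]=8 ≤ 17 → i=3, swap A[3],A[3] (no change) → [4, 6, 14, 8, 10, 21, 18, 5, 17]
j=4: A[4]=10 ≤ 17 → i=4, swap A[4],A[4] (no change) → [4, 6, 14, 8, 10, 21, 18, 5, 17]
j=5: A[5]=21 > 17 → no swap
j=6: A[6]=18 > 17 → no swap
j=7: A[7]=5 ≤ 17 → i=5, swap A[5],A[7] → [4, 6, 14, 8, 10, 5, 18, 21, 17]
final swap A[6],A[8] → [4, 6, 14, 8, 10, 5, 17, 21, 18]; return 6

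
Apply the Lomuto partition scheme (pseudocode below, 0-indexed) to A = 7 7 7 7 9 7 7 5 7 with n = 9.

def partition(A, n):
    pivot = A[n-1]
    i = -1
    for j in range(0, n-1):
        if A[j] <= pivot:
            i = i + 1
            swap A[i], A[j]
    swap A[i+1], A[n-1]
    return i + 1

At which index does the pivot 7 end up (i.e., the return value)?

pivot = A[8] = 7; i = -1
j=0: A[0]=7 ≤ 7 → i=0, swap A[0],A[0] (no change) → 7 7 7 7 9 7 7 5 7
j=1: A[1]=7 ≤ 7 → i=1, swap A[1],A[1] (no change) → 7 7 7 7 9 7 7 5 7
j=2: A[2]=7 ≤ 7 → i=2, swap A[2],A[2] (no change) → 7 7 7 7 9 7 7 5 7
j=3: A[3]=7 ≤ 7 → i=3, swap A[3],A[3] (no change) → 7 7 7 7 9 7 7 5 7
j=4: A[4]=9 > 7 → no swap
j=5: A[5]=7 ≤ 7 → i=4, swap A[4],A[5] → 7 7 7 7 7 9 7 5 7
j=6: A[6]=7 ≤ 7 → i=5, swap A[5],A[6] → 7 7 7 7 7 7 9 5 7
j=7: A[7]=5 ≤ 7 → i=6, swap A[6],A[7] → 7 7 7 7 7 7 5 9 7
final swap A[7],A[8] → 7 7 7 7 7 7 5 7 9; return 7

7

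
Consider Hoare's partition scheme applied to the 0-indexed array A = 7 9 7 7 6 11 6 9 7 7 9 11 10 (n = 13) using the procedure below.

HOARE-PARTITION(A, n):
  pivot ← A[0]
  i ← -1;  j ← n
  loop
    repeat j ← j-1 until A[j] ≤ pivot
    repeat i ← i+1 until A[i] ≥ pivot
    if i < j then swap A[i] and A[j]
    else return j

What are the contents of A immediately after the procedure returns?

pivot=7
j stops at 9 (7), i stops at 0 (7); swap ⇒ 7 9 7 7 6 11 6 9 7 7 9 11 10
j stops at 8 (7), i stops at 1 (9); swap ⇒ 7 7 7 7 6 11 6 9 9 7 9 11 10
j stops at 6 (6), i stops at 2 (7); swap ⇒ 7 7 6 7 6 11 7 9 9 7 9 11 10
j stops at 4 (6), i stops at 3 (7); swap ⇒ 7 7 6 6 7 11 7 9 9 7 9 11 10
j stops at 3, i stops at 4; i≥j ⇒ return 3. A=7 7 6 6 7 11 7 9 9 7 9 11 10

7 7 6 6 7 11 7 9 9 7 9 11 10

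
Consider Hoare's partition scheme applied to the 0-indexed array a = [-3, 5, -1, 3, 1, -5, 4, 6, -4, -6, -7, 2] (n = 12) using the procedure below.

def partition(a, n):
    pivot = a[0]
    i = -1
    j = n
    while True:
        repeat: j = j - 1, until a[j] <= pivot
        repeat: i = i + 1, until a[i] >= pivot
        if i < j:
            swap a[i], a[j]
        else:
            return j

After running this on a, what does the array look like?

[-7, -6, -4, -5, 1, 3, 4, 6, -1, 5, -3, 2]

pivot = a[0] = -3; i = -1, j = 12
j→10 (a[10]=-7≤-3), i→0 (a[0]=-3≥-3); i<j, swap → [-7, 5, -1, 3, 1, -5, 4, 6, -4, -6, -3, 2]
j→9 (a[9]=-6≤-3), i→1 (a[1]=5≥-3); i<j, swap → [-7, -6, -1, 3, 1, -5, 4, 6, -4, 5, -3, 2]
j→8 (a[8]=-4≤-3), i→2 (a[2]=-1≥-3); i<j, swap → [-7, -6, -4, 3, 1, -5, 4, 6, -1, 5, -3, 2]
j→5 (a[5]=-5≤-3), i→3 (a[3]=3≥-3); i<j, swap → [-7, -6, -4, -5, 1, 3, 4, 6, -1, 5, -3, 2]
j→3, i→4; i≥j, return j=3. a = [-7, -6, -4, -5, 1, 3, 4, 6, -1, 5, -3, 2]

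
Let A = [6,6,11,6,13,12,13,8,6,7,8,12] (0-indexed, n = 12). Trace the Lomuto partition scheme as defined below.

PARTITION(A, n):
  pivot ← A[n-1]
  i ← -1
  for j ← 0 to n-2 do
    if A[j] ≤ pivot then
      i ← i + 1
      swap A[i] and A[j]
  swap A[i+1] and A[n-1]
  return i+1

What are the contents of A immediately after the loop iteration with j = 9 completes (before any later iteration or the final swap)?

pivot = A[11] = 12; i = -1
j=0: A[0]=6 ≤ 12 → i=0, swap A[0],A[0] (no change) → [6,6,11,6,13,12,13,8,6,7,8,12]
j=1: A[1]=6 ≤ 12 → i=1, swap A[1],A[1] (no change) → [6,6,11,6,13,12,13,8,6,7,8,12]
j=2: A[2]=11 ≤ 12 → i=2, swap A[2],A[2] (no change) → [6,6,11,6,13,12,13,8,6,7,8,12]
j=3: A[3]=6 ≤ 12 → i=3, swap A[3],A[3] (no change) → [6,6,11,6,13,12,13,8,6,7,8,12]
j=4: A[4]=13 > 12 → no swap
j=5: A[5]=12 ≤ 12 → i=4, swap A[4],A[5] → [6,6,11,6,12,13,13,8,6,7,8,12]
j=6: A[6]=13 > 12 → no swap
j=7: A[7]=8 ≤ 12 → i=5, swap A[5],A[7] → [6,6,11,6,12,8,13,13,6,7,8,12]
j=8: A[8]=6 ≤ 12 → i=6, swap A[6],A[8] → [6,6,11,6,12,8,6,13,13,7,8,12]
j=9: A[9]=7 ≤ 12 → i=7, swap A[7],A[9] → [6,6,11,6,12,8,6,7,13,13,8,12]
(after j=9) A = [6,6,11,6,12,8,6,7,13,13,8,12]

[6,6,11,6,12,8,6,7,13,13,8,12]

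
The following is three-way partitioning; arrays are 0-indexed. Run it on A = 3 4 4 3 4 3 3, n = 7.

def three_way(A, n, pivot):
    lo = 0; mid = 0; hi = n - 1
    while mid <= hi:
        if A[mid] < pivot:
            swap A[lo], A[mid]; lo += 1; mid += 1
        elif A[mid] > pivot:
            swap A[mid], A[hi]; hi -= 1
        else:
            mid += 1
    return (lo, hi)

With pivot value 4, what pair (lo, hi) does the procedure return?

(4, 6)

pivot = 4; lo=0, mid=0, hi=6
A[mid]=3<4: swap A[0],A[0]; lo=1,mid=1 → 3 4 4 3 4 3 3
A[mid]=4=4: mid=2
A[mid]=4=4: mid=3
A[mid]=3<4: swap A[1],A[3]; lo=2,mid=4 → 3 3 4 4 4 3 3
A[mid]=4=4: mid=5
A[mid]=3<4: swap A[2],A[5]; lo=3,mid=6 → 3 3 3 4 4 4 3
A[mid]=3<4: swap A[3],A[6]; lo=4,mid=7 → 3 3 3 3 4 4 4
end: lo=4, hi=6; A = 3 3 3 3 4 4 4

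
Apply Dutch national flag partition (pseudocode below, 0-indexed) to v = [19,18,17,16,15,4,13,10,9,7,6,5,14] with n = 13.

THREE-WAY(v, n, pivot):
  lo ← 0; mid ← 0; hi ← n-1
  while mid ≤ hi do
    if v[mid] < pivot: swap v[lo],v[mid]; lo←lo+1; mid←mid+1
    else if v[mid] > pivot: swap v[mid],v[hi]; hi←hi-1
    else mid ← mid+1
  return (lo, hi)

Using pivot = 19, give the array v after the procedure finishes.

pivot = 19; lo=0, mid=0, hi=12
v[mid]=19=19: mid=1
v[mid]=18<19: swap v[0],v[1]; lo=1,mid=2 → [18,19,17,16,15,4,13,10,9,7,6,5,14]
v[mid]=17<19: swap v[1],v[2]; lo=2,mid=3 → [18,17,19,16,15,4,13,10,9,7,6,5,14]
v[mid]=16<19: swap v[2],v[3]; lo=3,mid=4 → [18,17,16,19,15,4,13,10,9,7,6,5,14]
v[mid]=15<19: swap v[3],v[4]; lo=4,mid=5 → [18,17,16,15,19,4,13,10,9,7,6,5,14]
v[mid]=4<19: swap v[4],v[5]; lo=5,mid=6 → [18,17,16,15,4,19,13,10,9,7,6,5,14]
v[mid]=13<19: swap v[5],v[6]; lo=6,mid=7 → [18,17,16,15,4,13,19,10,9,7,6,5,14]
v[mid]=10<19: swap v[6],v[7]; lo=7,mid=8 → [18,17,16,15,4,13,10,19,9,7,6,5,14]
v[mid]=9<19: swap v[7],v[8]; lo=8,mid=9 → [18,17,16,15,4,13,10,9,19,7,6,5,14]
v[mid]=7<19: swap v[8],v[9]; lo=9,mid=10 → [18,17,16,15,4,13,10,9,7,19,6,5,14]
v[mid]=6<19: swap v[9],v[10]; lo=10,mid=11 → [18,17,16,15,4,13,10,9,7,6,19,5,14]
v[mid]=5<19: swap v[10],v[11]; lo=11,mid=12 → [18,17,16,15,4,13,10,9,7,6,5,19,14]
v[mid]=14<19: swap v[11],v[12]; lo=12,mid=13 → [18,17,16,15,4,13,10,9,7,6,5,14,19]
end: lo=12, hi=12; v = [18,17,16,15,4,13,10,9,7,6,5,14,19]

[18,17,16,15,4,13,10,9,7,6,5,14,19]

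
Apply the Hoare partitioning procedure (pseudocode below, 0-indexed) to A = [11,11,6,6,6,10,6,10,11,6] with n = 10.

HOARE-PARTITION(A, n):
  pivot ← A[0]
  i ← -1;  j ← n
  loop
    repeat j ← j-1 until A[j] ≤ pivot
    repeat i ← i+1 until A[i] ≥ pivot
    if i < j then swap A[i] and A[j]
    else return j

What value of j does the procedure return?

pivot = A[0] = 11; i = -1, j = 10
j→9 (A[9]=6≤11), i→0 (A[0]=11≥11); i<j, swap → [6,11,6,6,6,10,6,10,11,11]
j→8 (A[8]=11≤11), i→1 (A[1]=11≥11); i<j, swap → [6,11,6,6,6,10,6,10,11,11]
j→7, i→8; i≥j, return j=7. A = [6,11,6,6,6,10,6,10,11,11]

7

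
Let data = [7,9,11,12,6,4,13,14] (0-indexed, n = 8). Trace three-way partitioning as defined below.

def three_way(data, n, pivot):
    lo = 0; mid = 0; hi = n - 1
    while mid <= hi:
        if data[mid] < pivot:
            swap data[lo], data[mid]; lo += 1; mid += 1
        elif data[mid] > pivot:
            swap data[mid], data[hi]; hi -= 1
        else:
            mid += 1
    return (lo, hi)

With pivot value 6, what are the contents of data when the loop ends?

[4,6,12,11,9,13,14,7]

lo=0 mid=0 hi=7
7>6: swap(0,7), hi=6 ⇒ [14,9,11,12,6,4,13,7]
14>6: swap(0,6), hi=5 ⇒ [13,9,11,12,6,4,14,7]
13>6: swap(0,5), hi=4 ⇒ [4,9,11,12,6,13,14,7]
4<6: swap(0,0), lo=1 mid=1 ⇒ [4,9,11,12,6,13,14,7]
9>6: swap(1,4), hi=3 ⇒ [4,6,11,12,9,13,14,7]
6=6: mid=2
11>6: swap(2,3), hi=2 ⇒ [4,6,12,11,9,13,14,7]
12>6: swap(2,2), hi=1 ⇒ [4,6,12,11,9,13,14,7]
done. lo=1 hi=1; data=[4,6,12,11,9,13,14,7]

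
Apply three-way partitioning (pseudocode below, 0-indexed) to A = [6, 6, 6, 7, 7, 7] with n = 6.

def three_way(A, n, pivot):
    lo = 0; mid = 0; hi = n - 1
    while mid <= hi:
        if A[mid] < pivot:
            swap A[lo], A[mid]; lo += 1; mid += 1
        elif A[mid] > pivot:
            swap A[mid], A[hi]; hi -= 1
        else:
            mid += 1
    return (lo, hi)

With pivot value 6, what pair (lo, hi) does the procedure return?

(0, 2)

pivot = 6; lo=0, mid=0, hi=5
A[mid]=6=6: mid=1
A[mid]=6=6: mid=2
A[mid]=6=6: mid=3
A[mid]=7>6: swap A[3],A[5]; hi=4 → [6, 6, 6, 7, 7, 7]
A[mid]=7>6: swap A[3],A[4]; hi=3 → [6, 6, 6, 7, 7, 7]
A[mid]=7>6: swap A[3],A[3]; hi=2 → [6, 6, 6, 7, 7, 7]
end: lo=0, hi=2; A = [6, 6, 6, 7, 7, 7]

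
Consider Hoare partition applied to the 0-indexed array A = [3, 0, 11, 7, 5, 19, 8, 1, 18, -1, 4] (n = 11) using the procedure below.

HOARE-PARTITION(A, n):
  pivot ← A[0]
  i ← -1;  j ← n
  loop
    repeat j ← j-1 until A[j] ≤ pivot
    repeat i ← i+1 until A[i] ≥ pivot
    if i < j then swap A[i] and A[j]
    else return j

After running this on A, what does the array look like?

[-1, 0, 1, 7, 5, 19, 8, 11, 18, 3, 4]

pivot=3
j stops at 9 (-1), i stops at 0 (3); swap ⇒ [-1, 0, 11, 7, 5, 19, 8, 1, 18, 3, 4]
j stops at 7 (1), i stops at 2 (11); swap ⇒ [-1, 0, 1, 7, 5, 19, 8, 11, 18, 3, 4]
j stops at 2, i stops at 3; i≥j ⇒ return 2. A=[-1, 0, 1, 7, 5, 19, 8, 11, 18, 3, 4]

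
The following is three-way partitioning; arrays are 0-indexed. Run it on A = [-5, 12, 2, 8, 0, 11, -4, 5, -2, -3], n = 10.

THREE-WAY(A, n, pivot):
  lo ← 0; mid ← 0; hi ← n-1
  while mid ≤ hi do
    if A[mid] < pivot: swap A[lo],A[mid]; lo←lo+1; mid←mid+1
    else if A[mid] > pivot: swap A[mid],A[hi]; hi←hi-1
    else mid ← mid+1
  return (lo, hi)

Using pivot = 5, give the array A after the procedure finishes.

pivot = 5; lo=0, mid=0, hi=9
A[mid]=-5<5: swap A[0],A[0]; lo=1,mid=1 → [-5, 12, 2, 8, 0, 11, -4, 5, -2, -3]
A[mid]=12>5: swap A[1],A[9]; hi=8 → [-5, -3, 2, 8, 0, 11, -4, 5, -2, 12]
A[mid]=-3<5: swap A[1],A[1]; lo=2,mid=2 → [-5, -3, 2, 8, 0, 11, -4, 5, -2, 12]
A[mid]=2<5: swap A[2],A[2]; lo=3,mid=3 → [-5, -3, 2, 8, 0, 11, -4, 5, -2, 12]
A[mid]=8>5: swap A[3],A[8]; hi=7 → [-5, -3, 2, -2, 0, 11, -4, 5, 8, 12]
A[mid]=-2<5: swap A[3],A[3]; lo=4,mid=4 → [-5, -3, 2, -2, 0, 11, -4, 5, 8, 12]
A[mid]=0<5: swap A[4],A[4]; lo=5,mid=5 → [-5, -3, 2, -2, 0, 11, -4, 5, 8, 12]
A[mid]=11>5: swap A[5],A[7]; hi=6 → [-5, -3, 2, -2, 0, 5, -4, 11, 8, 12]
A[mid]=5=5: mid=6
A[mid]=-4<5: swap A[5],A[6]; lo=6,mid=7 → [-5, -3, 2, -2, 0, -4, 5, 11, 8, 12]
end: lo=6, hi=6; A = [-5, -3, 2, -2, 0, -4, 5, 11, 8, 12]

[-5, -3, 2, -2, 0, -4, 5, 11, 8, 12]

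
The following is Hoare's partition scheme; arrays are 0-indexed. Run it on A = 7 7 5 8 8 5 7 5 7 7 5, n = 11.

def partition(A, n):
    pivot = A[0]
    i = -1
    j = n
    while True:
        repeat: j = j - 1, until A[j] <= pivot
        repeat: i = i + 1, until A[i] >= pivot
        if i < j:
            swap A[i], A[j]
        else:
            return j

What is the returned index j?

6

pivot = A[0] = 7; i = -1, j = 11
j→10 (A[10]=5≤7), i→0 (A[0]=7≥7); i<j, swap → 5 7 5 8 8 5 7 5 7 7 7
j→9 (A[9]=7≤7), i→1 (A[1]=7≥7); i<j, swap → 5 7 5 8 8 5 7 5 7 7 7
j→8 (A[8]=7≤7), i→3 (A[3]=8≥7); i<j, swap → 5 7 5 7 8 5 7 5 8 7 7
j→7 (A[7]=5≤7), i→4 (A[4]=8≥7); i<j, swap → 5 7 5 7 5 5 7 8 8 7 7
j→6, i→6; i≥j, return j=6. A = 5 7 5 7 5 5 7 8 8 7 7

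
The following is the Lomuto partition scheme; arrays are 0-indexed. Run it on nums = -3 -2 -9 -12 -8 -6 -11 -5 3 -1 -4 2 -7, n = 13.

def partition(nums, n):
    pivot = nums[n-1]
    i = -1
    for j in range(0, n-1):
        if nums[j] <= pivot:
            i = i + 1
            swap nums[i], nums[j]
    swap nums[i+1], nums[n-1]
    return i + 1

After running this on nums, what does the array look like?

-9 -12 -8 -11 -7 -6 -2 -5 3 -1 -4 2 -3

pivot=-7, i=-1
j=0: -3>-7, skip
j=1: -2>-7, skip
j=2: -9≤-7, i=0, swap(0,2) ⇒ -9 -2 -3 -12 -8 -6 -11 -5 3 -1 -4 2 -7
j=3: -12≤-7, i=1, swap(1,3) ⇒ -9 -12 -3 -2 -8 -6 -11 -5 3 -1 -4 2 -7
j=4: -8≤-7, i=2, swap(2,4) ⇒ -9 -12 -8 -2 -3 -6 -11 -5 3 -1 -4 2 -7
j=5: -6>-7, skip
j=6: -11≤-7, i=3, swap(3,6) ⇒ -9 -12 -8 -11 -3 -6 -2 -5 3 -1 -4 2 -7
j=7: -5>-7, skip
j=8: 3>-7, skip
j=9: -1>-7, skip
j=10: -4>-7, skip
j=11: 2>-7, skip
swap(4,12) ⇒ -9 -12 -8 -11 -7 -6 -2 -5 3 -1 -4 2 -3; return 4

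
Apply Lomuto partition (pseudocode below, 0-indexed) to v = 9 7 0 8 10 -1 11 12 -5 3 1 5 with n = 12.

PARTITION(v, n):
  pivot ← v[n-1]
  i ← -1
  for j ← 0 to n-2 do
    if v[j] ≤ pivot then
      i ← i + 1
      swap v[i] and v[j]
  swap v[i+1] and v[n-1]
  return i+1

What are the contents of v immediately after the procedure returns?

pivot=5, i=-1
j=0: 9>5, skip
j=1: 7>5, skip
j=2: 0≤5, i=0, swap(0,2) ⇒ 0 7 9 8 10 -1 11 12 -5 3 1 5
j=3: 8>5, skip
j=4: 10>5, skip
j=5: -1≤5, i=1, swap(1,5) ⇒ 0 -1 9 8 10 7 11 12 -5 3 1 5
j=6: 11>5, skip
j=7: 12>5, skip
j=8: -5≤5, i=2, swap(2,8) ⇒ 0 -1 -5 8 10 7 11 12 9 3 1 5
j=9: 3≤5, i=3, swap(3,9) ⇒ 0 -1 -5 3 10 7 11 12 9 8 1 5
j=10: 1≤5, i=4, swap(4,10) ⇒ 0 -1 -5 3 1 7 11 12 9 8 10 5
swap(5,11) ⇒ 0 -1 -5 3 1 5 11 12 9 8 10 7; return 5

0 -1 -5 3 1 5 11 12 9 8 10 7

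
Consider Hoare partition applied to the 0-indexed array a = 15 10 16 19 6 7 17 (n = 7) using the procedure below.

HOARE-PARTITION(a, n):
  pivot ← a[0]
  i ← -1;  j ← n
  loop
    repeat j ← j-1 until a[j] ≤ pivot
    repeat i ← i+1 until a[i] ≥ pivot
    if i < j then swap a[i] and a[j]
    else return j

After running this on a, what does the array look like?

pivot = a[0] = 15; i = -1, j = 7
j→5 (a[5]=7≤15), i→0 (a[0]=15≥15); i<j, swap → 7 10 16 19 6 15 17
j→4 (a[4]=6≤15), i→2 (a[2]=16≥15); i<j, swap → 7 10 6 19 16 15 17
j→2, i→3; i≥j, return j=2. a = 7 10 6 19 16 15 17

7 10 6 19 16 15 17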